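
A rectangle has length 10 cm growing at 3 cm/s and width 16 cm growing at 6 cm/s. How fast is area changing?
108 cm²/s

A = lw
dA/dt = w·dl/dt + l·dw/dt = 16·3 + 10·6 = 108 cm²/s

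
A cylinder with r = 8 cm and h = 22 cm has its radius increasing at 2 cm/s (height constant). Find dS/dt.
152π cm²/s

S = 2πrh + 2πr² (lateral + bases)
dS/dt = (2πh + 4πr)·dr/dt = (2π·22 + 4π·8)·2
= 152π cm²/s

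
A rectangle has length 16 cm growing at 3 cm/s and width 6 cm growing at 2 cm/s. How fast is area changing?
50 cm²/s

A = lw
dA/dt = w·dl/dt + l·dw/dt = 6·3 + 16·2 = 50 cm²/s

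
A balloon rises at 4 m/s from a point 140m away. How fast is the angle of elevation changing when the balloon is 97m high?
0.019304 rad/s

tan(θ) = y/140
sec²(θ) · dθ/dt = (1/140) · dy/dt
dθ/dt = cos²(θ)/140 · 4 = 140/(140² + 97²) · 4
dθ/dt = 0.019304 rad/s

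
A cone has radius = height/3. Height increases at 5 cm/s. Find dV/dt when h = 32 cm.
5120π/9 cm³/s

V = (1/3)π(h/3)²h = πh³/27
dV/dt = πh²/9 · 5
At h = 32: dV/dt = 5120π/9 cm³/s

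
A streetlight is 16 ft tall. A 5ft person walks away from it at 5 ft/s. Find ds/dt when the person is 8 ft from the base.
25/11 ft/s

By similar triangles: 16/(x+s) = 5/s
Solving: s = 5x/11
ds/dt = 5/11 · dx/dt = 5/11 · 5 = 25/11 ft/s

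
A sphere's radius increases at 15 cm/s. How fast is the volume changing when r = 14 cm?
11760π cm³/s

V = (4/3)πr³
dV/dt = dV/dr · dr/dt = 4πr² · 15
At r = 14: dV/dt = 11760π cm³/s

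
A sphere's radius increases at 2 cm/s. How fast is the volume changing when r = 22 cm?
3872π cm³/s

V = (4/3)πr³
dV/dt = dV/dr · dr/dt = 4πr² · 2
At r = 22: dV/dt = 3872π cm³/s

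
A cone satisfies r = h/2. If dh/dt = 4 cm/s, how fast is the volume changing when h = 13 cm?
169π cm³/s

V = (1/3)π(h/2)²h = πh³/12
dV/dt = πh²/4 · 4
At h = 13: dV/dt = 169π cm³/s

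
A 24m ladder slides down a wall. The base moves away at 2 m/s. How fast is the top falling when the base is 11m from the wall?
22√455/455 ≈ 1.031 m/s

x² + y² = 24²
2x·dx/dt + 2y·dy/dt = 0
dy/dt = -x/y · dx/dt = -11/√455 · 2 = -22√455/455 m/s
The top is descending at 22√455/455 ≈ 1.031 m/s.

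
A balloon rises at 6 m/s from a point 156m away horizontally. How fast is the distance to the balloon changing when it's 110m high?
330√9109/9109 ≈ 3.458 m/s

z² = 156² + y²
z = √(156² + 110²) = 2√9109
dz/dt = y/z · dy/dt = 110/(2√9109) · 6 = 330√9109/9109 ≈ 3.458 m/s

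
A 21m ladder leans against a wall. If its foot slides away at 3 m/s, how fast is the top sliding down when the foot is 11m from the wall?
33√5/40 ≈ 1.845 m/s

x² + y² = 21²
2x·dx/dt + 2y·dy/dt = 0
dy/dt = -x/y · dx/dt = -11/(8√5) · 3 = -33√5/40 m/s
The top is descending at 33√5/40 ≈ 1.845 m/s.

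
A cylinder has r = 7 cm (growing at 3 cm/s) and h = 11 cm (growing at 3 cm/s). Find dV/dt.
609π cm³/s

V = πr²h
dV/dt = 2πrh·dr/dt + πr²·dh/dt
= 2π(7)(11)(3) + π(7)²(3)
= 609π cm³/s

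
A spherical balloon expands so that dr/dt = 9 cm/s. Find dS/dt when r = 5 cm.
360π cm²/s

S = 4πr²
dS/dt = dS/dr · dr/dt = 8πr · 9
At r = 5: dS/dt = 360π cm²/s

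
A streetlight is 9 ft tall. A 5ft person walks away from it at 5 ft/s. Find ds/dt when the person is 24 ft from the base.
25/4 ft/s

By similar triangles: 9/(x+s) = 5/s
Solving: s = 5x/4
ds/dt = 5/4 · dx/dt = 5/4 · 5 = 25/4 ft/s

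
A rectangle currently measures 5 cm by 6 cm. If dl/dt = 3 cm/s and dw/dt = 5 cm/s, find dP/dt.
16 cm/s

P = 2(l + w)
dP/dt = 2(dl/dt + dw/dt) = 2(3 + 5) = 16 cm/s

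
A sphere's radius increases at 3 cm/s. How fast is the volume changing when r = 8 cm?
768π cm³/s

V = (4/3)πr³
dV/dt = dV/dr · dr/dt = 4πr² · 3
At r = 8: dV/dt = 768π cm³/s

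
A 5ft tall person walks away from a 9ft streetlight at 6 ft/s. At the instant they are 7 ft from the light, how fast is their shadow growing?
15/2 ft/s

By similar triangles: 9/(x+s) = 5/s
Solving: s = 5x/4
ds/dt = 5/4 · dx/dt = 5/4 · 6 = 15/2 ft/s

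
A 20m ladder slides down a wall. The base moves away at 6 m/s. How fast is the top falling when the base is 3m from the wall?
18√391/391 ≈ 0.9103 m/s

x² + y² = 20²
2x·dx/dt + 2y·dy/dt = 0
dy/dt = -x/y · dx/dt = -3/√391 · 6 = -18√391/391 m/s
The top is descending at 18√391/391 ≈ 0.9103 m/s.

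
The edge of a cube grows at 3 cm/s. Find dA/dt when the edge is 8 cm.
288 cm²/s

A = 6s²
dA/dt = 12s · ds/dt = 12·8·3 = 288 cm²/s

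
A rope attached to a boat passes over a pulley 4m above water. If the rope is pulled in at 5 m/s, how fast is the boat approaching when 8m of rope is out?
10√3/3 ≈ 5.774 m/s

rope² = x² + 4²
x = √(8² - 4²) = 4√3
dx/dt = (rope/x) · d(rope)/dt = (8/(4√3)) · (-5) = -10√3/3 m/s
The boat approaches at 10√3/3 ≈ 5.774 m/s.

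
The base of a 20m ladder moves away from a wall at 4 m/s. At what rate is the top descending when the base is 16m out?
16/3 ≈ 5.333 m/s

x² + y² = 20²
2x·dx/dt + 2y·dy/dt = 0
dy/dt = -x/y · dx/dt = -16/12 · 4 = -16/3 m/s
The top is descending at 16/3 ≈ 5.333 m/s.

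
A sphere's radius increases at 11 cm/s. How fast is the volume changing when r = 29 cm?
37004π cm³/s

V = (4/3)πr³
dV/dt = dV/dr · dr/dt = 4πr² · 11
At r = 29: dV/dt = 37004π cm³/s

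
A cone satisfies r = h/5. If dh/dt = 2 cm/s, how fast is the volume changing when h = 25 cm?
50π cm³/s

V = (1/3)π(h/5)²h = πh³/75
dV/dt = πh²/25 · 2
At h = 25: dV/dt = 50π cm³/s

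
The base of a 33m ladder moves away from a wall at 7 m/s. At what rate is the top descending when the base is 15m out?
35√6/24 ≈ 3.572 m/s

x² + y² = 33²
2x·dx/dt + 2y·dy/dt = 0
dy/dt = -x/y · dx/dt = -15/(12√6) · 7 = -35√6/24 m/s
The top is descending at 35√6/24 ≈ 3.572 m/s.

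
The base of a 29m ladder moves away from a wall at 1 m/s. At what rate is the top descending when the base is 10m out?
10√741/741 ≈ 0.3674 m/s

x² + y² = 29²
2x·dx/dt + 2y·dy/dt = 0
dy/dt = -x/y · dx/dt = -10/√741 · 1 = -10√741/741 m/s
The top is descending at 10√741/741 ≈ 0.3674 m/s.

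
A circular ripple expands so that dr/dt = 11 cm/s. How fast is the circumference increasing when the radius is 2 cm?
22π cm/s

C = 2πr
dC/dt = 2π · dr/dt = 2π · 11 = 22π cm/s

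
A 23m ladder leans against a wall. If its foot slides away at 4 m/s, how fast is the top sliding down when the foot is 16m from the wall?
64√273/273 ≈ 3.873 m/s

x² + y² = 23²
2x·dx/dt + 2y·dy/dt = 0
dy/dt = -x/y · dx/dt = -16/√273 · 4 = -64√273/273 m/s
The top is descending at 64√273/273 ≈ 3.873 m/s.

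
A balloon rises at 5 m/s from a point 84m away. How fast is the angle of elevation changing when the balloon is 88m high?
0.028378 rad/s

tan(θ) = y/84
sec²(θ) · dθ/dt = (1/84) · dy/dt
dθ/dt = cos²(θ)/84 · 5 = 84/(84² + 88²) · 5
dθ/dt = 0.028378 rad/s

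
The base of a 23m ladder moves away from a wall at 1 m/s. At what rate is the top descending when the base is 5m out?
5√14/84 ≈ 0.2227 m/s

x² + y² = 23²
2x·dx/dt + 2y·dy/dt = 0
dy/dt = -x/y · dx/dt = -5/(6√14) · 1 = -5√14/84 m/s
The top is descending at 5√14/84 ≈ 0.2227 m/s.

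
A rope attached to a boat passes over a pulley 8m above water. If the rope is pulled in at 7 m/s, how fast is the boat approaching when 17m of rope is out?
119/15 ≈ 7.933 m/s

rope² = x² + 8²
x = √(17² - 8²) = 15
dx/dt = (rope/x) · d(rope)/dt = (17/15) · (-7) = -119/15 m/s
The boat approaches at 119/15 ≈ 7.933 m/s.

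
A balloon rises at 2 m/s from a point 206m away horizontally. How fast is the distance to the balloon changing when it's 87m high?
174√50005/50005 ≈ 0.7781 m/s

z² = 206² + y²
z = √(206² + 87²) = √50005
dz/dt = y/z · dy/dt = 87/√50005 · 2 = 174√50005/50005 ≈ 0.7781 m/s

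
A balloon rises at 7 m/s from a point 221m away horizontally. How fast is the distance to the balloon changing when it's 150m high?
1050√71341/71341 ≈ 3.931 m/s

z² = 221² + y²
z = √(221² + 150²) = √71341
dz/dt = y/z · dy/dt = 150/√71341 · 7 = 1050√71341/71341 ≈ 3.931 m/s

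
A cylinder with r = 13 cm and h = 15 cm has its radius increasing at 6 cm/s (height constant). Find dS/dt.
492π cm²/s

S = 2πrh + 2πr² (lateral + bases)
dS/dt = (2πh + 4πr)·dr/dt = (2π·15 + 4π·13)·6
= 492π cm²/s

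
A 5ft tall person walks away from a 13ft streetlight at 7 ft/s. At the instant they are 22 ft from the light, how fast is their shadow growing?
35/8 ft/s

By similar triangles: 13/(x+s) = 5/s
Solving: s = 5x/8
ds/dt = 5/8 · dx/dt = 5/8 · 7 = 35/8 ft/s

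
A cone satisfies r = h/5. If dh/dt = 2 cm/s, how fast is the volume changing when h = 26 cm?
1352π/25 cm³/s

V = (1/3)π(h/5)²h = πh³/75
dV/dt = πh²/25 · 2
At h = 26: dV/dt = 1352π/25 cm³/s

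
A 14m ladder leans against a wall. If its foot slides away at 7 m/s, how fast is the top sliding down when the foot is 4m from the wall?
14√5/15 ≈ 2.087 m/s

x² + y² = 14²
2x·dx/dt + 2y·dy/dt = 0
dy/dt = -x/y · dx/dt = -4/(6√5) · 7 = -14√5/15 m/s
The top is descending at 14√5/15 ≈ 2.087 m/s.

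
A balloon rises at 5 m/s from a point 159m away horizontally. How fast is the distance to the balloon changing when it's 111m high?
185√4178/4178 ≈ 2.862 m/s

z² = 159² + y²
z = √(159² + 111²) = 3√4178
dz/dt = y/z · dy/dt = 111/(3√4178) · 5 = 185√4178/4178 ≈ 2.862 m/s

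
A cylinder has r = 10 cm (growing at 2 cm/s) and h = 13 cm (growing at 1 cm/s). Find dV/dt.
620π cm³/s

V = πr²h
dV/dt = 2πrh·dr/dt + πr²·dh/dt
= 2π(10)(13)(2) + π(10)²(1)
= 620π cm³/s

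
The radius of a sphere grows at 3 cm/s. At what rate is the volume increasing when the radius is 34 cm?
13872π cm³/s

V = (4/3)πr³
dV/dt = dV/dr · dr/dt = 4πr² · 3
At r = 34: dV/dt = 13872π cm³/s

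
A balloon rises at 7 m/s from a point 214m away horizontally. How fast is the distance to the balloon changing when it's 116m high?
406√14813/14813 ≈ 3.336 m/s

z² = 214² + y²
z = √(214² + 116²) = 2√14813
dz/dt = y/z · dy/dt = 116/(2√14813) · 7 = 406√14813/14813 ≈ 3.336 m/s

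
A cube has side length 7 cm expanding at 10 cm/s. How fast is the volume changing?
1470 cm³/s

V = s³
dV/dt = 3s² · ds/dt = 3·7²·10 = 1470 cm³/s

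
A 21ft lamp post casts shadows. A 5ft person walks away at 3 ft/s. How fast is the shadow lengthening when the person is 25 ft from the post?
15/16 ft/s

By similar triangles: 21/(x+s) = 5/s
Solving: s = 5x/16
ds/dt = 5/16 · dx/dt = 5/16 · 3 = 15/16 ft/s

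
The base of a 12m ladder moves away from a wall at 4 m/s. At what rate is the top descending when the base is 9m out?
12√7/7 ≈ 4.536 m/s

x² + y² = 12²
2x·dx/dt + 2y·dy/dt = 0
dy/dt = -x/y · dx/dt = -9/(3√7) · 4 = -12√7/7 m/s
The top is descending at 12√7/7 ≈ 4.536 m/s.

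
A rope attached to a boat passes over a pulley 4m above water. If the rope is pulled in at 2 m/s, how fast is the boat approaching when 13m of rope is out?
26√17/51 ≈ 2.102 m/s

rope² = x² + 4²
x = √(13² - 4²) = 3√17
dx/dt = (rope/x) · d(rope)/dt = (13/(3√17)) · (-2) = -26√17/51 m/s
The boat approaches at 26√17/51 ≈ 2.102 m/s.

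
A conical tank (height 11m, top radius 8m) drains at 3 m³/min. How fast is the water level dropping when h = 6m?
121/(768π) ≈ 0.05015 m/min

r/h = 8/11, so r = (8/11)h
V = (1/3)πr²h = (1/3)π((8/11)h)²h = (64/363)πh³
dV/dh = (64/121)πh²
dh/dt = (dV/dt)/(dV/dh) = -3/((64/121)π·6²) = -121/(768π) m/min
The level is dropping at 121/(768π) ≈ 0.05015 m/min.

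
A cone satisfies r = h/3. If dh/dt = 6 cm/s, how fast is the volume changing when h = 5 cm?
50π/3 cm³/s

V = (1/3)π(h/3)²h = πh³/27
dV/dt = πh²/9 · 6
At h = 5: dV/dt = 50π/3 cm³/s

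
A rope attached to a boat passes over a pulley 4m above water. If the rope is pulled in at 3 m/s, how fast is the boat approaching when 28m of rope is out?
7√3/4 ≈ 3.031 m/s

rope² = x² + 4²
x = √(28² - 4²) = 16√3
dx/dt = (rope/x) · d(rope)/dt = (28/(16√3)) · (-3) = -7√3/4 m/s
The boat approaches at 7√3/4 ≈ 3.031 m/s.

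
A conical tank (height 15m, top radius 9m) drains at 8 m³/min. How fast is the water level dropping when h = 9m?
200/(729π) ≈ 0.08733 m/min

r/h = 9/15, so r = (3/5)h
V = (1/3)πr²h = (1/3)π((3/5)h)²h = (3/25)πh³
dV/dh = (9/25)πh²
dh/dt = (dV/dt)/(dV/dh) = -8/((9/25)π·9²) = -200/(729π) m/min
The level is dropping at 200/(729π) ≈ 0.08733 m/min.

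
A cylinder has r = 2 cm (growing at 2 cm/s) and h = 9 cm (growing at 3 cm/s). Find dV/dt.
84π cm³/s

V = πr²h
dV/dt = 2πrh·dr/dt + πr²·dh/dt
= 2π(2)(9)(2) + π(2)²(3)
= 84π cm³/s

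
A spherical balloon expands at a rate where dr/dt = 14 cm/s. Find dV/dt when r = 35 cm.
68600π cm³/s

V = (4/3)πr³
dV/dt = dV/dr · dr/dt = 4πr² · 14
At r = 35: dV/dt = 68600π cm³/s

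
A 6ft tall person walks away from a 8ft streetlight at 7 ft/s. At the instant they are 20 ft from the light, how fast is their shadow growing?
21 ft/s

By similar triangles: 8/(x+s) = 6/s
Solving: s = 6x/2
ds/dt = 6/2 · dx/dt = 3 · 7 = 21 ft/s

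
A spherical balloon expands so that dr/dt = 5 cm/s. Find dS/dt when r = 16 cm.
640π cm²/s

S = 4πr²
dS/dt = dS/dr · dr/dt = 8πr · 5
At r = 16: dS/dt = 640π cm²/s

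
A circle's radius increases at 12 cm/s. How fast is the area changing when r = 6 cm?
144π cm²/s

A = πr²
dA/dt = 2πr · dr/dt = 2π(6)(12) = 144π cm²/s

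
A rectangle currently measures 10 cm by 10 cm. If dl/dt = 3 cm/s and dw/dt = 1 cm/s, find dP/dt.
8 cm/s

P = 2(l + w)
dP/dt = 2(dl/dt + dw/dt) = 2(3 + 1) = 8 cm/s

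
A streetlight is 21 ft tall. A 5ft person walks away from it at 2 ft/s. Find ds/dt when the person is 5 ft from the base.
5/8 ft/s

By similar triangles: 21/(x+s) = 5/s
Solving: s = 5x/16
ds/dt = 5/16 · dx/dt = 5/16 · 2 = 5/8 ft/s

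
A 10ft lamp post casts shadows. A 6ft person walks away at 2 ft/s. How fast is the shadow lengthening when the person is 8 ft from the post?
3 ft/s

By similar triangles: 10/(x+s) = 6/s
Solving: s = 6x/4
ds/dt = 6/4 · dx/dt = 3/2 · 2 = 3 ft/s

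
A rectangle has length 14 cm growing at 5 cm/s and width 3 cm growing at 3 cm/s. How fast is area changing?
57 cm²/s

A = lw
dA/dt = w·dl/dt + l·dw/dt = 3·5 + 14·3 = 57 cm²/s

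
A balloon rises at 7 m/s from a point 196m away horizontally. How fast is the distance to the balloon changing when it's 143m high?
1001√58865/58865 ≈ 4.126 m/s

z² = 196² + y²
z = √(196² + 143²) = √58865
dz/dt = y/z · dy/dt = 143/√58865 · 7 = 1001√58865/58865 ≈ 4.126 m/s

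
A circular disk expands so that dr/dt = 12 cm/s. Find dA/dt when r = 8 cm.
192π cm²/s

A = πr²
dA/dt = 2πr · dr/dt = 2π(8)(12) = 192π cm²/s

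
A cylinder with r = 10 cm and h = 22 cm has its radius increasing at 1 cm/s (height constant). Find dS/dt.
84π cm²/s

S = 2πrh + 2πr² (lateral + bases)
dS/dt = (2πh + 4πr)·dr/dt = (2π·22 + 4π·10)·1
= 84π cm²/s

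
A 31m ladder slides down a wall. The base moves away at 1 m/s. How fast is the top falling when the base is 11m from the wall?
11√210/420 ≈ 0.3795 m/s

x² + y² = 31²
2x·dx/dt + 2y·dy/dt = 0
dy/dt = -x/y · dx/dt = -11/(2√210) · 1 = -11√210/420 m/s
The top is descending at 11√210/420 ≈ 0.3795 m/s.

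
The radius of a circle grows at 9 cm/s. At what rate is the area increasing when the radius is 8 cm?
144π cm²/s

A = πr²
dA/dt = 2πr · dr/dt = 2π(8)(9) = 144π cm²/s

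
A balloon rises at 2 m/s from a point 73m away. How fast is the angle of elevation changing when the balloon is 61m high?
0.016133 rad/s

tan(θ) = y/73
sec²(θ) · dθ/dt = (1/73) · dy/dt
dθ/dt = cos²(θ)/73 · 2 = 73/(73² + 61²) · 2
dθ/dt = 0.016133 rad/s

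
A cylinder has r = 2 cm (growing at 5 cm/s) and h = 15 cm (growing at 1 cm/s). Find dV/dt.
304π cm³/s

V = πr²h
dV/dt = 2πrh·dr/dt + πr²·dh/dt
= 2π(2)(15)(5) + π(2)²(1)
= 304π cm³/s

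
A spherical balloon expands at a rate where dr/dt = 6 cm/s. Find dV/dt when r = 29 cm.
20184π cm³/s

V = (4/3)πr³
dV/dt = dV/dr · dr/dt = 4πr² · 6
At r = 29: dV/dt = 20184π cm³/s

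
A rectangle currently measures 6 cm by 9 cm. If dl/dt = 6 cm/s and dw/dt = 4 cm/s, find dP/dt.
20 cm/s

P = 2(l + w)
dP/dt = 2(dl/dt + dw/dt) = 2(6 + 4) = 20 cm/s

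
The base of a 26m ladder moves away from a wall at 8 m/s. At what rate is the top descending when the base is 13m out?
8√3/3 ≈ 4.619 m/s

x² + y² = 26²
2x·dx/dt + 2y·dy/dt = 0
dy/dt = -x/y · dx/dt = -13/(13√3) · 8 = -8√3/3 m/s
The top is descending at 8√3/3 ≈ 4.619 m/s.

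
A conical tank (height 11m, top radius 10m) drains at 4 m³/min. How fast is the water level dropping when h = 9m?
121/(2025π) ≈ 0.01902 m/min

r/h = 10/11, so r = (10/11)h
V = (1/3)πr²h = (1/3)π((10/11)h)²h = (100/363)πh³
dV/dh = (100/121)πh²
dh/dt = (dV/dt)/(dV/dh) = -4/((100/121)π·9²) = -121/(2025π) m/min
The level is dropping at 121/(2025π) ≈ 0.01902 m/min.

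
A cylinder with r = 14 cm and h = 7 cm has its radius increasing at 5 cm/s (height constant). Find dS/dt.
350π cm²/s

S = 2πrh + 2πr² (lateral + bases)
dS/dt = (2πh + 4πr)·dr/dt = (2π·7 + 4π·14)·5
= 350π cm²/s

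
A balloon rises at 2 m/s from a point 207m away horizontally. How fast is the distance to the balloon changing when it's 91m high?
91√51130/25565 ≈ 0.8049 m/s

z² = 207² + y²
z = √(207² + 91²) = √51130
dz/dt = y/z · dy/dt = 91/√51130 · 2 = 91√51130/25565 ≈ 0.8049 m/s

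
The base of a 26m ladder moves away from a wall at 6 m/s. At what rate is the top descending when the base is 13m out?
2√3 ≈ 3.464 m/s

x² + y² = 26²
2x·dx/dt + 2y·dy/dt = 0
dy/dt = -x/y · dx/dt = -13/(13√3) · 6 = -2√3 m/s
The top is descending at 2√3 ≈ 3.464 m/s.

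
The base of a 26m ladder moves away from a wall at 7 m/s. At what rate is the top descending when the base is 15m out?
105√451/451 ≈ 4.944 m/s

x² + y² = 26²
2x·dx/dt + 2y·dy/dt = 0
dy/dt = -x/y · dx/dt = -15/√451 · 7 = -105√451/451 m/s
The top is descending at 105√451/451 ≈ 4.944 m/s.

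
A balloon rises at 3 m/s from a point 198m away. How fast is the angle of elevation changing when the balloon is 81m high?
0.012979 rad/s

tan(θ) = y/198
sec²(θ) · dθ/dt = (1/198) · dy/dt
dθ/dt = cos²(θ)/198 · 3 = 198/(198² + 81²) · 3
dθ/dt = 0.012979 rad/s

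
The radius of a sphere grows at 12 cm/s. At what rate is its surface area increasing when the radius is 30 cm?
2880π cm²/s

S = 4πr²
dS/dt = dS/dr · dr/dt = 8πr · 12
At r = 30: dS/dt = 2880π cm²/s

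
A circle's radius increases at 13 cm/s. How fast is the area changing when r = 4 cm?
104π cm²/s

A = πr²
dA/dt = 2πr · dr/dt = 2π(4)(13) = 104π cm²/s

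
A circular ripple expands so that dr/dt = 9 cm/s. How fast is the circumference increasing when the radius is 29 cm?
18π cm/s

C = 2πr
dC/dt = 2π · dr/dt = 2π · 9 = 18π cm/s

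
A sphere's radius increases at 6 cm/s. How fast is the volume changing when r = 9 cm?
1944π cm³/s

V = (4/3)πr³
dV/dt = dV/dr · dr/dt = 4πr² · 6
At r = 9: dV/dt = 1944π cm³/s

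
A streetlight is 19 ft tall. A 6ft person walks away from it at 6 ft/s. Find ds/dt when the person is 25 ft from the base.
36/13 ft/s

By similar triangles: 19/(x+s) = 6/s
Solving: s = 6x/13
ds/dt = 6/13 · dx/dt = 6/13 · 6 = 36/13 ft/s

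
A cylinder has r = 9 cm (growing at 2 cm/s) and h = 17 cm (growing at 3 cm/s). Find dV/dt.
855π cm³/s

V = πr²h
dV/dt = 2πrh·dr/dt + πr²·dh/dt
= 2π(9)(17)(2) + π(9)²(3)
= 855π cm³/s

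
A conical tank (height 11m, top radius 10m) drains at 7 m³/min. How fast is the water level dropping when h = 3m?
847/(900π) ≈ 0.2996 m/min

r/h = 10/11, so r = (10/11)h
V = (1/3)πr²h = (1/3)π((10/11)h)²h = (100/363)πh³
dV/dh = (100/121)πh²
dh/dt = (dV/dt)/(dV/dh) = -7/((100/121)π·3²) = -847/(900π) m/min
The level is dropping at 847/(900π) ≈ 0.2996 m/min.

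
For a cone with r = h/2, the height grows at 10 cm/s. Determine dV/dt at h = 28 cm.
1960π cm³/s

V = (1/3)π(h/2)²h = πh³/12
dV/dt = πh²/4 · 10
At h = 28: dV/dt = 1960π cm³/s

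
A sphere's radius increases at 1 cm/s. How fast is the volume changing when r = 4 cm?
64π cm³/s

V = (4/3)πr³
dV/dt = dV/dr · dr/dt = 4πr² · 1
At r = 4: dV/dt = 64π cm³/s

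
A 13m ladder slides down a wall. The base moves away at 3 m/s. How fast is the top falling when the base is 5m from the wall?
5/4 = 1.25 m/s

x² + y² = 13²
2x·dx/dt + 2y·dy/dt = 0
dy/dt = -x/y · dx/dt = -5/12 · 3 = -5/4 m/s
The top is descending at 5/4 = 1.25 m/s.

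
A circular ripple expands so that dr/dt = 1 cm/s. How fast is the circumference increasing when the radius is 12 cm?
2π cm/s

C = 2πr
dC/dt = 2π · dr/dt = 2π · 1 = 2π cm/s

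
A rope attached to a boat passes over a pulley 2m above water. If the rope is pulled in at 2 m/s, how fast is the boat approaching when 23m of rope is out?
46√21/105 ≈ 2.008 m/s

rope² = x² + 2²
x = √(23² - 2²) = 5√21
dx/dt = (rope/x) · d(rope)/dt = (23/(5√21)) · (-2) = -46√21/105 m/s
The boat approaches at 46√21/105 ≈ 2.008 m/s.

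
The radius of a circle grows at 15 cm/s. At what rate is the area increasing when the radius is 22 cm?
660π cm²/s

A = πr²
dA/dt = 2πr · dr/dt = 2π(22)(15) = 660π cm²/s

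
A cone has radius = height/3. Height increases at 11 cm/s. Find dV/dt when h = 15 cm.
275π cm³/s

V = (1/3)π(h/3)²h = πh³/27
dV/dt = πh²/9 · 11
At h = 15: dV/dt = 275π cm³/s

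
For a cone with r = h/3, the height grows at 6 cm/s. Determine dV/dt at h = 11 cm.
242π/3 cm³/s

V = (1/3)π(h/3)²h = πh³/27
dV/dt = πh²/9 · 6
At h = 11: dV/dt = 242π/3 cm³/s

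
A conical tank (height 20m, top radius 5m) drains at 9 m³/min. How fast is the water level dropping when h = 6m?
4/π ≈ 1.273 m/min

r/h = 5/20, so r = (1/4)h
V = (1/3)πr²h = (1/3)π((1/4)h)²h = (1/48)πh³
dV/dh = (1/16)πh²
dh/dt = (dV/dt)/(dV/dh) = -9/((1/16)π·6²) = -4/π m/min
The level is dropping at 4/π ≈ 1.273 m/min.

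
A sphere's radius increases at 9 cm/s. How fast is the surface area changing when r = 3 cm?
216π cm²/s

S = 4πr²
dS/dt = dS/dr · dr/dt = 8πr · 9
At r = 3: dS/dt = 216π cm²/s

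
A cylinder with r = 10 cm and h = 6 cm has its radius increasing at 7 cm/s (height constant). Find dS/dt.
364π cm²/s

S = 2πrh + 2πr² (lateral + bases)
dS/dt = (2πh + 4πr)·dr/dt = (2π·6 + 4π·10)·7
= 364π cm²/s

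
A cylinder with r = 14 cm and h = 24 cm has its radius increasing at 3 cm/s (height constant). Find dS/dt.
312π cm²/s

S = 2πrh + 2πr² (lateral + bases)
dS/dt = (2πh + 4πr)·dr/dt = (2π·24 + 4π·14)·3
= 312π cm²/s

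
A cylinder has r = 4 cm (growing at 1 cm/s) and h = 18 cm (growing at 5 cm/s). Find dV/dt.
224π cm³/s

V = πr²h
dV/dt = 2πrh·dr/dt + πr²·dh/dt
= 2π(4)(18)(1) + π(4)²(5)
= 224π cm³/s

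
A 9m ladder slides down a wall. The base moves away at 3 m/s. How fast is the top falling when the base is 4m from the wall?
12√65/65 ≈ 1.488 m/s

x² + y² = 9²
2x·dx/dt + 2y·dy/dt = 0
dy/dt = -x/y · dx/dt = -4/√65 · 3 = -12√65/65 m/s
The top is descending at 12√65/65 ≈ 1.488 m/s.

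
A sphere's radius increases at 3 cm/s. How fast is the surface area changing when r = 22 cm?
528π cm²/s

S = 4πr²
dS/dt = dS/dr · dr/dt = 8πr · 3
At r = 22: dS/dt = 528π cm²/s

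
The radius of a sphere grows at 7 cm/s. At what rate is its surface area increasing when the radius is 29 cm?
1624π cm²/s

S = 4πr²
dS/dt = dS/dr · dr/dt = 8πr · 7
At r = 29: dS/dt = 1624π cm²/s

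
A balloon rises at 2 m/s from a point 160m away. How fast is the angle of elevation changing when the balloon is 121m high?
0.007952 rad/s

tan(θ) = y/160
sec²(θ) · dθ/dt = (1/160) · dy/dt
dθ/dt = cos²(θ)/160 · 2 = 160/(160² + 121²) · 2
dθ/dt = 0.007952 rad/s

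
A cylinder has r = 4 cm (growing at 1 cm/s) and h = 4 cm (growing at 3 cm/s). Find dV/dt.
80π cm³/s

V = πr²h
dV/dt = 2πrh·dr/dt + πr²·dh/dt
= 2π(4)(4)(1) + π(4)²(3)
= 80π cm³/s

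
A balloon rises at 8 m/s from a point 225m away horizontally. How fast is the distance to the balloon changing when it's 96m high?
256√6649/6649 ≈ 3.14 m/s

z² = 225² + y²
z = √(225² + 96²) = 3√6649
dz/dt = y/z · dy/dt = 96/(3√6649) · 8 = 256√6649/6649 ≈ 3.14 m/s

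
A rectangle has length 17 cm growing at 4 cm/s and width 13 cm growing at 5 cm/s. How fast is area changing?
137 cm²/s

A = lw
dA/dt = w·dl/dt + l·dw/dt = 13·4 + 17·5 = 137 cm²/s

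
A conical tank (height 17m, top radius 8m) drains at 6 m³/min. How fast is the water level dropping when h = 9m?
289/(864π) ≈ 0.1065 m/min

r/h = 8/17, so r = (8/17)h
V = (1/3)πr²h = (1/3)π((8/17)h)²h = (64/867)πh³
dV/dh = (64/289)πh²
dh/dt = (dV/dt)/(dV/dh) = -6/((64/289)π·9²) = -289/(864π) m/min
The level is dropping at 289/(864π) ≈ 0.1065 m/min.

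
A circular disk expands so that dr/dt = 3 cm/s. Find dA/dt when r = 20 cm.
120π cm²/s

A = πr²
dA/dt = 2πr · dr/dt = 2π(20)(3) = 120π cm²/s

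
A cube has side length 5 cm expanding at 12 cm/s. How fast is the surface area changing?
720 cm²/s

A = 6s²
dA/dt = 12s · ds/dt = 12·5·12 = 720 cm²/s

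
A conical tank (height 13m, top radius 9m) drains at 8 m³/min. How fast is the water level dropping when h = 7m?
1352/(3969π) ≈ 0.1084 m/min

r/h = 9/13, so r = (9/13)h
V = (1/3)πr²h = (1/3)π((9/13)h)²h = (27/169)πh³
dV/dh = (81/169)πh²
dh/dt = (dV/dt)/(dV/dh) = -8/((81/169)π·7²) = -1352/(3969π) m/min
The level is dropping at 1352/(3969π) ≈ 0.1084 m/min.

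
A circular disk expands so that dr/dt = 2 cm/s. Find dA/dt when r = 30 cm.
120π cm²/s

A = πr²
dA/dt = 2πr · dr/dt = 2π(30)(2) = 120π cm²/s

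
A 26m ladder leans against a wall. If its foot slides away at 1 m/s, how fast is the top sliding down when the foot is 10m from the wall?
5/12 ≈ 0.4167 m/s

x² + y² = 26²
2x·dx/dt + 2y·dy/dt = 0
dy/dt = -x/y · dx/dt = -10/24 · 1 = -5/12 m/s
The top is descending at 5/12 ≈ 0.4167 m/s.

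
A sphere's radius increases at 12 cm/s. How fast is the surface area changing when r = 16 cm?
1536π cm²/s

S = 4πr²
dS/dt = dS/dr · dr/dt = 8πr · 12
At r = 16: dS/dt = 1536π cm²/s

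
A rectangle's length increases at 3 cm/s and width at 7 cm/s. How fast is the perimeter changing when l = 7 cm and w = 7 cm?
20 cm/s

P = 2(l + w)
dP/dt = 2(dl/dt + dw/dt) = 2(3 + 7) = 20 cm/s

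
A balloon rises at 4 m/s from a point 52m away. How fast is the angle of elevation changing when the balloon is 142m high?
0.009096 rad/s

tan(θ) = y/52
sec²(θ) · dθ/dt = (1/52) · dy/dt
dθ/dt = cos²(θ)/52 · 4 = 52/(52² + 142²) · 4
dθ/dt = 0.009096 rad/s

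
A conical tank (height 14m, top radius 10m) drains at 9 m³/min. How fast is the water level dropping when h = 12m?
49/(400π) ≈ 0.03899 m/min

r/h = 10/14, so r = (5/7)h
V = (1/3)πr²h = (1/3)π((5/7)h)²h = (25/147)πh³
dV/dh = (25/49)πh²
dh/dt = (dV/dt)/(dV/dh) = -9/((25/49)π·12²) = -49/(400π) m/min
The level is dropping at 49/(400π) ≈ 0.03899 m/min.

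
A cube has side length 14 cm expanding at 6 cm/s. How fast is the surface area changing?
1008 cm²/s

A = 6s²
dA/dt = 12s · ds/dt = 12·14·6 = 1008 cm²/s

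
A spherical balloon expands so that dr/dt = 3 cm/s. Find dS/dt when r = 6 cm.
144π cm²/s

S = 4πr²
dS/dt = dS/dr · dr/dt = 8πr · 3
At r = 6: dS/dt = 144π cm²/s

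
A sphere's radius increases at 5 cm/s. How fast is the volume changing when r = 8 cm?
1280π cm³/s

V = (4/3)πr³
dV/dt = dV/dr · dr/dt = 4πr² · 5
At r = 8: dV/dt = 1280π cm³/s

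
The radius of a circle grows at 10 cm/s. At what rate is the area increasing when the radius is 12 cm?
240π cm²/s

A = πr²
dA/dt = 2πr · dr/dt = 2π(12)(10) = 240π cm²/s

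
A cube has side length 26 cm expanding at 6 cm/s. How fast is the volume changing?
12168 cm³/s

V = s³
dV/dt = 3s² · ds/dt = 3·26²·6 = 12168 cm³/s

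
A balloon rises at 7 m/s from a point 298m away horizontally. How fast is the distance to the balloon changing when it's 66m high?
231√23290/23290 ≈ 1.514 m/s

z² = 298² + y²
z = √(298² + 66²) = 2√23290
dz/dt = y/z · dy/dt = 66/(2√23290) · 7 = 231√23290/23290 ≈ 1.514 m/s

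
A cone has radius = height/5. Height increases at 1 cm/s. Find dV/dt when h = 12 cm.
144π/25 cm³/s

V = (1/3)π(h/5)²h = πh³/75
dV/dt = πh²/25 · 1
At h = 12: dV/dt = 144π/25 cm³/s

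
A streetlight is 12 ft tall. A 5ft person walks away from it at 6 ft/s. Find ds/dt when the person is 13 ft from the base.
30/7 ft/s

By similar triangles: 12/(x+s) = 5/s
Solving: s = 5x/7
ds/dt = 5/7 · dx/dt = 5/7 · 6 = 30/7 ft/s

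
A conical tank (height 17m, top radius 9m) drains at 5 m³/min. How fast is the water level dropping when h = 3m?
1445/(729π) ≈ 0.6309 m/min

r/h = 9/17, so r = (9/17)h
V = (1/3)πr²h = (1/3)π((9/17)h)²h = (27/289)πh³
dV/dh = (81/289)πh²
dh/dt = (dV/dt)/(dV/dh) = -5/((81/289)π·3²) = -1445/(729π) m/min
The level is dropping at 1445/(729π) ≈ 0.6309 m/min.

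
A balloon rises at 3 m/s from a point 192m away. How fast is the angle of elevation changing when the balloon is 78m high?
0.013412 rad/s

tan(θ) = y/192
sec²(θ) · dθ/dt = (1/192) · dy/dt
dθ/dt = cos²(θ)/192 · 3 = 192/(192² + 78²) · 3
dθ/dt = 0.013412 rad/s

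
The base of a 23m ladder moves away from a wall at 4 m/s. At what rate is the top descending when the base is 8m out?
32√465/465 ≈ 1.484 m/s

x² + y² = 23²
2x·dx/dt + 2y·dy/dt = 0
dy/dt = -x/y · dx/dt = -8/√465 · 4 = -32√465/465 m/s
The top is descending at 32√465/465 ≈ 1.484 m/s.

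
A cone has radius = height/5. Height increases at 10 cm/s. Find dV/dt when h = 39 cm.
3042π/5 cm³/s

V = (1/3)π(h/5)²h = πh³/75
dV/dt = πh²/25 · 10
At h = 39: dV/dt = 3042π/5 cm³/s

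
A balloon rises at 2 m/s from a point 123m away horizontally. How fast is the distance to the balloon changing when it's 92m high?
184√23593/23593 ≈ 1.198 m/s

z² = 123² + y²
z = √(123² + 92²) = √23593
dz/dt = y/z · dy/dt = 92/√23593 · 2 = 184√23593/23593 ≈ 1.198 m/s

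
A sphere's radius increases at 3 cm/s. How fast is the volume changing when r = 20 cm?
4800π cm³/s

V = (4/3)πr³
dV/dt = dV/dr · dr/dt = 4πr² · 3
At r = 20: dV/dt = 4800π cm³/s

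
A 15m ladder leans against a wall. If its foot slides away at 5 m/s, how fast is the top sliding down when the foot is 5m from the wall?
5√2/4 ≈ 1.768 m/s

x² + y² = 15²
2x·dx/dt + 2y·dy/dt = 0
dy/dt = -x/y · dx/dt = -5/(10√2) · 5 = -5√2/4 m/s
The top is descending at 5√2/4 ≈ 1.768 m/s.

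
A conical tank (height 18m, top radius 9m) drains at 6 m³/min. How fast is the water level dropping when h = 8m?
3/(8π) ≈ 0.1194 m/min

r/h = 9/18, so r = (1/2)h
V = (1/3)πr²h = (1/3)π((1/2)h)²h = (1/12)πh³
dV/dh = (1/4)πh²
dh/dt = (dV/dt)/(dV/dh) = -6/((1/4)π·8²) = -3/(8π) m/min
The level is dropping at 3/(8π) ≈ 0.1194 m/min.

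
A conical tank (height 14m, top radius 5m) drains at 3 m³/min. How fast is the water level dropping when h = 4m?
147/(100π) ≈ 0.4679 m/min

r/h = 5/14, so r = (5/14)h
V = (1/3)πr²h = (1/3)π((5/14)h)²h = (25/588)πh³
dV/dh = (25/196)πh²
dh/dt = (dV/dt)/(dV/dh) = -3/((25/196)π·4²) = -147/(100π) m/min
The level is dropping at 147/(100π) ≈ 0.4679 m/min.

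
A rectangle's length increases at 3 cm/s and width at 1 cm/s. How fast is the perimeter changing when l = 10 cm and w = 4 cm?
8 cm/s

P = 2(l + w)
dP/dt = 2(dl/dt + dw/dt) = 2(3 + 1) = 8 cm/s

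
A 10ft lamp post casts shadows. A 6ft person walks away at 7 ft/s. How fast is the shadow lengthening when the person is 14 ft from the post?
21/2 ft/s

By similar triangles: 10/(x+s) = 6/s
Solving: s = 6x/4
ds/dt = 6/4 · dx/dt = 3/2 · 7 = 21/2 ft/s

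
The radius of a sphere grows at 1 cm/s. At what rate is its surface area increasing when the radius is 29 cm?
232π cm²/s

S = 4πr²
dS/dt = dS/dr · dr/dt = 8πr · 1
At r = 29: dS/dt = 232π cm²/s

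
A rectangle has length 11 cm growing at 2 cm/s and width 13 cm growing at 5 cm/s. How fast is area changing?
81 cm²/s

A = lw
dA/dt = w·dl/dt + l·dw/dt = 13·2 + 11·5 = 81 cm²/s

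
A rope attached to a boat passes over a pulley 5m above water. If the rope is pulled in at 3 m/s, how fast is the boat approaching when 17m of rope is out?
17√66/44 ≈ 3.139 m/s

rope² = x² + 5²
x = √(17² - 5²) = 2√66
dx/dt = (rope/x) · d(rope)/dt = (17/(2√66)) · (-3) = -17√66/44 m/s
The boat approaches at 17√66/44 ≈ 3.139 m/s.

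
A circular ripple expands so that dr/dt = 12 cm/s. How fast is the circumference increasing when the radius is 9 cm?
24π cm/s

C = 2πr
dC/dt = 2π · dr/dt = 2π · 12 = 24π cm/s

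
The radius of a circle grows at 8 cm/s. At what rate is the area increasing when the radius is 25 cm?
400π cm²/s

A = πr²
dA/dt = 2πr · dr/dt = 2π(25)(8) = 400π cm²/s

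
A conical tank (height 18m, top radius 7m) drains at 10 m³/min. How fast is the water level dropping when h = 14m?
810/(2401π) ≈ 0.1074 m/min

r/h = 7/18, so r = (7/18)h
V = (1/3)πr²h = (1/3)π((7/18)h)²h = (49/972)πh³
dV/dh = (49/324)πh²
dh/dt = (dV/dt)/(dV/dh) = -10/((49/324)π·14²) = -810/(2401π) m/min
The level is dropping at 810/(2401π) ≈ 0.1074 m/min.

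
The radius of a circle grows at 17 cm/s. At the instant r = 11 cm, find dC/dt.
34π cm/s

C = 2πr
dC/dt = 2π · dr/dt = 2π · 17 = 34π cm/s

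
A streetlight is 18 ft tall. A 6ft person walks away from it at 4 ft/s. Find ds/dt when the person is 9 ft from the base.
2 ft/s

By similar triangles: 18/(x+s) = 6/s
Solving: s = 6x/12
ds/dt = 6/12 · dx/dt = 1/2 · 4 = 2 ft/s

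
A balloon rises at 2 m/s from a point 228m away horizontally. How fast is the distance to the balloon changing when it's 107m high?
214√63433/63433 ≈ 0.8497 m/s

z² = 228² + y²
z = √(228² + 107²) = √63433
dz/dt = y/z · dy/dt = 107/√63433 · 2 = 214√63433/63433 ≈ 0.8497 m/s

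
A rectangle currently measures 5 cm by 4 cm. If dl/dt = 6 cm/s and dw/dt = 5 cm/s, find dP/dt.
22 cm/s

P = 2(l + w)
dP/dt = 2(dl/dt + dw/dt) = 2(6 + 5) = 22 cm/s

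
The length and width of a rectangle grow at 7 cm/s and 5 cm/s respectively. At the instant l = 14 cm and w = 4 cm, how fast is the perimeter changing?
24 cm/s

P = 2(l + w)
dP/dt = 2(dl/dt + dw/dt) = 2(7 + 5) = 24 cm/s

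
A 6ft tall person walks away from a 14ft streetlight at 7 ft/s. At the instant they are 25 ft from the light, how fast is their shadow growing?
21/4 ft/s

By similar triangles: 14/(x+s) = 6/s
Solving: s = 6x/8
ds/dt = 6/8 · dx/dt = 3/4 · 7 = 21/4 ft/s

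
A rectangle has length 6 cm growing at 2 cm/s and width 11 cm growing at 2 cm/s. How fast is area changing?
34 cm²/s

A = lw
dA/dt = w·dl/dt + l·dw/dt = 11·2 + 6·2 = 34 cm²/s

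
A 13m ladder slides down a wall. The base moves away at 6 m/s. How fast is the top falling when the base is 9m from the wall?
27√22/22 ≈ 5.756 m/s

x² + y² = 13²
2x·dx/dt + 2y·dy/dt = 0
dy/dt = -x/y · dx/dt = -9/(2√22) · 6 = -27√22/22 m/s
The top is descending at 27√22/22 ≈ 5.756 m/s.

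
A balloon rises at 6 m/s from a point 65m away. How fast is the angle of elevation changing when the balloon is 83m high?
0.035091 rad/s

tan(θ) = y/65
sec²(θ) · dθ/dt = (1/65) · dy/dt
dθ/dt = cos²(θ)/65 · 6 = 65/(65² + 83²) · 6
dθ/dt = 0.035091 rad/s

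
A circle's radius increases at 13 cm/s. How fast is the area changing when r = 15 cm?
390π cm²/s

A = πr²
dA/dt = 2πr · dr/dt = 2π(15)(13) = 390π cm²/s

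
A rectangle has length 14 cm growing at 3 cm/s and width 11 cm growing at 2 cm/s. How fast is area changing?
61 cm²/s

A = lw
dA/dt = w·dl/dt + l·dw/dt = 11·3 + 14·2 = 61 cm²/s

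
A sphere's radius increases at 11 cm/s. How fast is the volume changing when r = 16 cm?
11264π cm³/s

V = (4/3)πr³
dV/dt = dV/dr · dr/dt = 4πr² · 11
At r = 16: dV/dt = 11264π cm³/s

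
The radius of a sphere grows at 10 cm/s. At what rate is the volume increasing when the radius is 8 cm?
2560π cm³/s

V = (4/3)πr³
dV/dt = dV/dr · dr/dt = 4πr² · 10
At r = 8: dV/dt = 2560π cm³/s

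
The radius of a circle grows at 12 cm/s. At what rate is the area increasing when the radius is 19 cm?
456π cm²/s

A = πr²
dA/dt = 2πr · dr/dt = 2π(19)(12) = 456π cm²/s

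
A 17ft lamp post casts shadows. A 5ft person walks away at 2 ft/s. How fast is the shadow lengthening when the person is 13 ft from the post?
5/6 ft/s

By similar triangles: 17/(x+s) = 5/s
Solving: s = 5x/12
ds/dt = 5/12 · dx/dt = 5/12 · 2 = 5/6 ft/s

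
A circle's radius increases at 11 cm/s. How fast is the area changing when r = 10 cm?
220π cm²/s

A = πr²
dA/dt = 2πr · dr/dt = 2π(10)(11) = 220π cm²/s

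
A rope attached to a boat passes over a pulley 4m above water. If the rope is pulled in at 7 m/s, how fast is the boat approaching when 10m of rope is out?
5√21/3 ≈ 7.638 m/s

rope² = x² + 4²
x = √(10² - 4²) = 2√21
dx/dt = (rope/x) · d(rope)/dt = (10/(2√21)) · (-7) = -5√21/3 m/s
The boat approaches at 5√21/3 ≈ 7.638 m/s.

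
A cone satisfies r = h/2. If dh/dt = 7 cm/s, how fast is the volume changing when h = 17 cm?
2023π/4 cm³/s

V = (1/3)π(h/2)²h = πh³/12
dV/dt = πh²/4 · 7
At h = 17: dV/dt = 2023π/4 cm³/s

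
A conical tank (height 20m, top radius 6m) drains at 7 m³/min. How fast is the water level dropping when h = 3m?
700/(81π) ≈ 2.751 m/min

r/h = 6/20, so r = (3/10)h
V = (1/3)πr²h = (1/3)π((3/10)h)²h = (3/100)πh³
dV/dh = (9/100)πh²
dh/dt = (dV/dt)/(dV/dh) = -7/((9/100)π·3²) = -700/(81π) m/min
The level is dropping at 700/(81π) ≈ 2.751 m/min.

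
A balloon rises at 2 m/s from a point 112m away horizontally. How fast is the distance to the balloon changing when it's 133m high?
38√617/617 ≈ 1.53 m/s

z² = 112² + y²
z = √(112² + 133²) = 7√617
dz/dt = y/z · dy/dt = 133/(7√617) · 2 = 38√617/617 ≈ 1.53 m/s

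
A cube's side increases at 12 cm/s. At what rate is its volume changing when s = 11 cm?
4356 cm³/s

V = s³
dV/dt = 3s² · ds/dt = 3·11²·12 = 4356 cm³/s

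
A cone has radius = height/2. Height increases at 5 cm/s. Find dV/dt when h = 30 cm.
1125π cm³/s

V = (1/3)π(h/2)²h = πh³/12
dV/dt = πh²/4 · 5
At h = 30: dV/dt = 1125π cm³/s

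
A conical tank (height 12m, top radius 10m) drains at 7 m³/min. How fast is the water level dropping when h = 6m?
7/(25π) ≈ 0.08913 m/min

r/h = 10/12, so r = (5/6)h
V = (1/3)πr²h = (1/3)π((5/6)h)²h = (25/108)πh³
dV/dh = (25/36)πh²
dh/dt = (dV/dt)/(dV/dh) = -7/((25/36)π·6²) = -7/(25π) m/min
The level is dropping at 7/(25π) ≈ 0.08913 m/min.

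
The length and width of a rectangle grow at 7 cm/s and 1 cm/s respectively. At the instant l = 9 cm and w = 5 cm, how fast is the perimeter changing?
16 cm/s

P = 2(l + w)
dP/dt = 2(dl/dt + dw/dt) = 2(7 + 1) = 16 cm/s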